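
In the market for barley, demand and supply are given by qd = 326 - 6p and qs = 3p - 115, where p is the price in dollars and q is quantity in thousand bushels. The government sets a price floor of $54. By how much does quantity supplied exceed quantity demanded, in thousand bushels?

45

Setting quantity demanded equal to quantity supplied, 326 - 6p = 3p - 115, gives p* = 49 and q* = 32.
Since 54 > 49, the floor is binding.
At p = 54: qd = 326 - 6·54 = 2 and qs = 3·54 - 115 = 47.
Surplus = qs - qd = 47 - 2 = 45.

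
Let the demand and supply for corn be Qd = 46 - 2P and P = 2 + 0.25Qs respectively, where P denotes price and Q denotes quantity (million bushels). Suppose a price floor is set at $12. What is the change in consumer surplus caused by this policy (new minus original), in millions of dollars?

Rearranging supply gives Qs = 4P - 8. In a free market, 46 - 2P = 4P - 8 gives the equilibrium P* = 9, Q* = 28.
Since 12 > 9, the floor is binding.
At P = 12: Qd = 46 - 2·12 = 22 and Qs = 4·12 - 8 = 40.
Consumer surplus without the control is ½ · (23 - 9) · 28 = 196.
With the floor, consumers buy 22 units at 12, so CS = ½ · (23 - 12) · 22 = 121.
Change in consumer surplus = 121 - 196 = -75.

-75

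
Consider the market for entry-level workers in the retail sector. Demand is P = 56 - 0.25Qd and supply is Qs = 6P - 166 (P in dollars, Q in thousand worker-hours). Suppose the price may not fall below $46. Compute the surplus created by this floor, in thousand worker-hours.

70

Rearranging demand gives Qd = 224 - 4P. Setting quantity demanded equal to quantity supplied, 224 - 4P = 6P - 166, gives P* = 39 and Q* = 68.
The floor of 46 is above the equilibrium price 39, so it binds.
At P = 46: Qd = 224 - 4·46 = 40 and Qs = 6·46 - 166 = 110.
Surplus = Qs - Qd = 110 - 40 = 70.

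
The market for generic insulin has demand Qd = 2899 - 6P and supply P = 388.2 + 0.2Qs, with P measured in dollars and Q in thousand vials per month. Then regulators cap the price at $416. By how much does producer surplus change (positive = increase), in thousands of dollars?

Rearranging supply gives Qs = 5P - 1941. Setting quantity demanded equal to quantity supplied, 2899 - 6P = 5P - 1941, gives P* = 440 and Q* = 259.
Since 416 < 440, the ceiling is binding.
At P = 416: Qd = 2899 - 6·416 = 403 and Qs = 5·416 - 1941 = 139.
Producer surplus without the control is ½ · (440 - 388.2) · 259 = 6708.1.
With the ceiling, producers sell 139 units at 416, so PS = ½ · (416 - 388.2) · 139 = 1932.1.
Change in producer surplus = 1932.1 - 6708.1 = -4776.

-4776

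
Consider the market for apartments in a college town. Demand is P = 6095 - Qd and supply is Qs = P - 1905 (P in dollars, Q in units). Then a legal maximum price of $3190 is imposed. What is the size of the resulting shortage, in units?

Rearranging demand gives Qd = 6095 - P. Setting quantity demanded equal to quantity supplied, 6095 - P = P - 1905, gives P* = 4000 and Q* = 2095.
Since 3190 < 4000, the ceiling is binding.
At P = 3190: Qd = 6095 - 3190 = 2905 and Qs = 3190 - 1905 = 1285.
Shortage = Qd - Qs = 2905 - 1285 = 1620.

1620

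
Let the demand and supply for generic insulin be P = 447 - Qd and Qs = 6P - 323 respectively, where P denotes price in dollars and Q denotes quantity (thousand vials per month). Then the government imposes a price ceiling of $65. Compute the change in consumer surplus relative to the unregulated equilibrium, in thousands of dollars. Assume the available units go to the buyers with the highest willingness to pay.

Rearranging demand gives Qd = 447 - P. Setting quantity demanded equal to quantity supplied, 447 - P = 6P - 323, gives P* = 110 and Q* = 337.
Since 65 < 110, the ceiling is binding.
At P = 65: Qd = 447 - 65 = 382 and Qs = 6·65 - 323 = 67.
Consumer surplus without the control is ½ · (447 - 110) · 337 = 56784.5.
With the ceiling, 67 units are sold at 65 (assume they go to the highest-value buyers). The demand price at Q = 67 is 380, so CS = ½ · [(447 - 65) + (380 - 65)] · 67 = 23349.5.
Change in consumer surplus = 23349.5 - 56784.5 = -33435.

-33435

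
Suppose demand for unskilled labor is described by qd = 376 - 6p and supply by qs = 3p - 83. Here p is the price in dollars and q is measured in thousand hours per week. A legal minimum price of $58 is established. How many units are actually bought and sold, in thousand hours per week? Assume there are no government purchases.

Equilibrium: 376 - 6p = 3p - 83, so 459 = 9p and p* = 51, q* = 70.
Because the floor (58) lies above the market-clearing price, it is binding.
At p = 58: qd = 376 - 6·58 = 28 and qs = 3·58 - 83 = 91.
The quantity actually transacted is the short side, demand: 28.

28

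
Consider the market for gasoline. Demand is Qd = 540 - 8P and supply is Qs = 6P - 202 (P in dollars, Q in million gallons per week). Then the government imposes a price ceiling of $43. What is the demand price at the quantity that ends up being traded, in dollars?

60.5

Setting quantity demanded equal to quantity supplied, 540 - 8P = 6P - 202, gives P* = 53 and Q* = 116.
The ceiling of 43 is below the equilibrium price 53, so it binds.
At P = 43: Qd = 540 - 8·43 = 196 and Qs = 6·43 - 202 = 56.
Only 56 units reach the market. On the demand curve, the marginal buyer's willingness to pay at Q = 56 is (540 - 56)/8 = 60.5.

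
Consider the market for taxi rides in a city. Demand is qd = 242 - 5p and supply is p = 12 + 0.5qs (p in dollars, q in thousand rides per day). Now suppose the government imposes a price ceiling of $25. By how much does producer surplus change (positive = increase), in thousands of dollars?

-507

Rearranging supply gives qs = 2p - 24. Without the control the market clears where 242 - 5p = 2p - 24, i.e. p* = 38 and q* = 52.
Because the ceiling (25) lies below the market-clearing price, it is binding.
At p = 25: qd = 242 - 5·25 = 117 and qs = 2·25 - 24 = 26.
Producer surplus without the control is ½ · (38 - 12) · 52 = 676.
With the ceiling, producers sell 26 units at 25, so PS = ½ · (25 - 12) · 26 = 169.
Change in producer surplus = 169 - 676 = -507.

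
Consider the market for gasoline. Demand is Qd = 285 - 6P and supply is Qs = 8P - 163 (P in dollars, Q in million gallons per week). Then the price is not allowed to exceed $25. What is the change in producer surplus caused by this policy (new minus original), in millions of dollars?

-455

In a free market, 285 - 6P = 8P - 163 gives the equilibrium P* = 32, Q* = 93.
Since 25 < 32, the ceiling is binding.
At P = 25: Qd = 285 - 6·25 = 135 and Qs = 8·25 - 163 = 37.
Producer surplus without the control is ½ · (32 - 20.375) · 93 = 540.5625.
With the ceiling, producers sell 37 units at 25, so PS = ½ · (25 - 20.375) · 37 = 85.5625.
Change in producer surplus = 85.5625 - 540.5625 = -455.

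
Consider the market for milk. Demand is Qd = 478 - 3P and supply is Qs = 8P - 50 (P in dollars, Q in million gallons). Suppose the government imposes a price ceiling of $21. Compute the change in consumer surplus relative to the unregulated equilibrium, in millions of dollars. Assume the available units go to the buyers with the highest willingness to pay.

Setting quantity demanded equal to quantity supplied, 478 - 3P = 8P - 50, gives P* = 48 and Q* = 334.
Since 21 < 48, the ceiling is binding.
At P = 21: Qd = 478 - 3·21 = 415 and Qs = 8·21 - 50 = 118.
Consumer surplus without the control is ½ · (478/3 - 48) · 334 = 55778/3.
With the ceiling, 118 units are sold at 21 (assume they go to the highest-value buyers). The demand price at Q = 118 is 120, so CS = ½ · [(478/3 - 21) + (120 - 21)] · 118 = 42008/3.
Change in consumer surplus = 42008/3 - 55778/3 = -4590.

-4590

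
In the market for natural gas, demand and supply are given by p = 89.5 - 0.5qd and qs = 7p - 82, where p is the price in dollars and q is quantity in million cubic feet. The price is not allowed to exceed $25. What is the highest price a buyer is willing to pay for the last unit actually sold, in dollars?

Rearranging demand gives qd = 179 - 2p. In a free market, 179 - 2p = 7p - 82 gives the equilibrium p* = 29, q* = 121.
The ceiling of 25 is below the equilibrium price 29, so it binds.
At p = 25: qd = 179 - 2·25 = 129 and qs = 7·25 - 82 = 93.
Only 93 units reach the market. On the demand curve, the marginal buyer's willingness to pay at q = 93 is (179 - 93)/2 = 43.

43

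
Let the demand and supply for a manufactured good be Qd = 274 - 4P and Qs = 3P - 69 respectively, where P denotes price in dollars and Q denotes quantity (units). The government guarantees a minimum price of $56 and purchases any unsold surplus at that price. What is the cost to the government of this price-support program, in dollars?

2744

Setting quantity demanded equal to quantity supplied, 274 - 4P = 3P - 69, gives P* = 49 and Q* = 78.
Because the floor (56) lies above the market-clearing price, it is binding.
At P = 56: Qd = 274 - 4·56 = 50 and Qs = 3·56 - 69 = 99.
Surplus = Qs - Qd = 49.
Government expenditure = surplus × support price = 49 × 56 = 2744.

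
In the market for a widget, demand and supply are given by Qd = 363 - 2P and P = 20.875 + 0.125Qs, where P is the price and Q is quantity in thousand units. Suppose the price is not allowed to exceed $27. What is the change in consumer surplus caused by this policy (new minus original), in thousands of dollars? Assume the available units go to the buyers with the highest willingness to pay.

Rearranging supply gives Qs = 8P - 167. Equilibrium: 363 - 2P = 8P - 167, so 530 = 10P and P* = 53, Q* = 257.
The ceiling of 27 is below the equilibrium price 53, so it binds.
At P = 27: Qd = 363 - 2·27 = 309 and Qs = 8·27 - 167 = 49.
Consumer surplus without the control is ½ · (181.5 - 53) · 257 = 16512.25.
With the ceiling, 49 units are sold at 27 (assume they go to the highest-value buyers). The demand price at Q = 49 is 157, so CS = ½ · [(181.5 - 27) + (157 - 27)] · 49 = 6970.25.
Change in consumer surplus = 6970.25 - 16512.25 = -9542.

-9542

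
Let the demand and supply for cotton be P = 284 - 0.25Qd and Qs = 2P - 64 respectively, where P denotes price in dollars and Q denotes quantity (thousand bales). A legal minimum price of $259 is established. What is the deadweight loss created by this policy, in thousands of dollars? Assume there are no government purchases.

Rearranging demand gives Qd = 1136 - 4P. Setting quantity demanded equal to quantity supplied, 1136 - 4P = 2P - 64, gives P* = 200 and Q* = 336.
Since 259 > 200, the floor is binding.
At P = 259: Qd = 1136 - 4·259 = 100 and Qs = 2·259 - 64 = 454.
Quantity traded falls to 100. At Q = 100 the demand price is (1136 - 100)/4 = 259 and the supply price is (64 + 100)/2 = 82.
Deadweight loss = ½ · (259 - 82) · (336 - 100) = ½ · 177 · 236 = 20886.

20886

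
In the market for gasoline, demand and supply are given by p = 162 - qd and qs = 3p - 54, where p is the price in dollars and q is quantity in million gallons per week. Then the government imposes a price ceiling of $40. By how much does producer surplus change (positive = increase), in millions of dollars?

Rearranging demand gives qd = 162 - p. Equilibrium: 162 - p = 3p - 54, so 216 = 4p and p* = 54, q* = 108.
The ceiling of 40 is below the equilibrium price 54, so it binds.
At p = 40: qd = 162 - 40 = 122 and qs = 3·40 - 54 = 66.
Producer surplus without the control is ½ · (54 - 18) · 108 = 1944.
With the ceiling, producers sell 66 units at 40, so PS = ½ · (40 - 18) · 66 = 726.
Change in producer surplus = 726 - 1944 = -1218.

-1218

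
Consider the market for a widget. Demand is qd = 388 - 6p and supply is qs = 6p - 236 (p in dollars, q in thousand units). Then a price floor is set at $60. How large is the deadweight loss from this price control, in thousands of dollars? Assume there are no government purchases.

384

In a free market, 388 - 6p = 6p - 236 gives the equilibrium p* = 52, q* = 76.
Because the floor (60) lies above the market-clearing price, it is binding.
At p = 60: qd = 388 - 6·60 = 28 and qs = 6·60 - 236 = 124.
Quantity traded falls to 28. At q = 28 the demand price is (388 - 28)/6 = 60 and the supply price is (236 + 28)/6 = 44.
Deadweight loss = ½ · (60 - 44) · (76 - 28) = ½ · 16 · 48 = 384.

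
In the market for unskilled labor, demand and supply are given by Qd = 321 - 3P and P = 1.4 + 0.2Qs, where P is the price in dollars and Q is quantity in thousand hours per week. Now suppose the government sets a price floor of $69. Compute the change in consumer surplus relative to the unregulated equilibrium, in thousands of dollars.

-4368

Rearranging supply gives Qs = 5P - 7. Without the control the market clears where 321 - 3P = 5P - 7, i.e. P* = 41 and Q* = 198.
Because the floor (69) lies above the market-clearing price, it is binding.
At P = 69: Qd = 321 - 3·69 = 114 and Qs = 5·69 - 7 = 338.
Consumer surplus without the control is ½ · (107 - 41) · 198 = 6534.
With the floor, consumers buy 114 units at 69, so CS = ½ · (107 - 69) · 114 = 2166.
Change in consumer surplus = 2166 - 6534 = -4368.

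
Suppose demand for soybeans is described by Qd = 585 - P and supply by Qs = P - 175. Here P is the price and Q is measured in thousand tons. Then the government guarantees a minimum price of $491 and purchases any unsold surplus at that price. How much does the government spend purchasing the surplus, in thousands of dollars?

109002

Setting quantity demanded equal to quantity supplied, 585 - P = P - 175, gives P* = 380 and Q* = 205.
The floor of 491 is above the equilibrium price 380, so it binds.
At P = 491: Qd = 585 - 491 = 94 and Qs = 491 - 175 = 316.
Surplus = Qs - Qd = 222.
Government expenditure = surplus × support price = 222 × 491 = 109002.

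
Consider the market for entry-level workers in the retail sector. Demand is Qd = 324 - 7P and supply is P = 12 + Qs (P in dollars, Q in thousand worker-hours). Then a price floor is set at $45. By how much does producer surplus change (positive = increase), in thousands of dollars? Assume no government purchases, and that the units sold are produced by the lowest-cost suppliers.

-193.5

Rearranging supply gives Qs = P - 12. Without the control the market clears where 324 - 7P = P - 12, i.e. P* = 42 and Q* = 30.
Since 45 > 42, the floor is binding.
At P = 45: Qd = 324 - 7·45 = 9 and Qs = 45 - 12 = 33.
Producer surplus without the control is ½ · (42 - 12) · 30 = 450.
With the floor, 9 units are sold at 45. The supply price at Q = 9 is 21, so PS = ½ · [(45 - 12) + (45 - 21)] · 9 = 256.5.
Change in producer surplus = 256.5 - 450 = -193.5.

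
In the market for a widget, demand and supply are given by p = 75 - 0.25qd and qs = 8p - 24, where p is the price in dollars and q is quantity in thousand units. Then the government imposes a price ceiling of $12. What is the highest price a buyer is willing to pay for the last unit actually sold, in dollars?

Rearranging demand gives qd = 300 - 4p. In a free market, 300 - 4p = 8p - 24 gives the equilibrium p* = 27, q* = 192.
Because the ceiling (12) lies below the market-clearing price, it is binding.
At p = 12: qd = 300 - 4·12 = 252 and qs = 8·12 - 24 = 72.
Only 72 units reach the market. On the demand curve, the marginal buyer's willingness to pay at q = 72 is (300 - 72)/4 = 57.

57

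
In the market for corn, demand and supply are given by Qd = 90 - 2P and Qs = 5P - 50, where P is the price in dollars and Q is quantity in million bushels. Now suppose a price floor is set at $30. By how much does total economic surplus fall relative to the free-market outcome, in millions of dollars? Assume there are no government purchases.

140

Without the control the market clears where 90 - 2P = 5P - 50, i.e. P* = 20 and Q* = 50.
Since 30 > 20, the floor is binding.
At P = 30: Qd = 90 - 2·30 = 30 and Qs = 5·30 - 50 = 100.
Quantity traded falls to 30. At Q = 30 the demand price is (90 - 30)/2 = 30 and the supply price is (50 + 30)/5 = 16.
Deadweight loss = ½ · (30 - 16) · (50 - 30) = ½ · 14 · 20 = 140.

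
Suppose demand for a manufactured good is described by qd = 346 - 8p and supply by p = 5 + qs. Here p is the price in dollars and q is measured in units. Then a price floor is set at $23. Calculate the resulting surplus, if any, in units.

0

Rearranging supply gives qs = p - 5. Without the control the market clears where 346 - 8p = p - 5, i.e. p* = 39 and q* = 34.
The floor of 23 is below the equilibrium price 39, so it is not binding; the market clears at p* = 39, q* = 34.
Since the control does not bind, there is no surplus.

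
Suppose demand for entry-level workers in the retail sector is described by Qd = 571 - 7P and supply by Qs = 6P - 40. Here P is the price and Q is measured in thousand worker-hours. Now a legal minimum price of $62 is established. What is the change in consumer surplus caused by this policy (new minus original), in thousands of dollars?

-2842.5

Without the control the market clears where 571 - 7P = 6P - 40, i.e. P* = 47 and Q* = 242.
Because the floor (62) lies above the market-clearing price, it is binding.
At P = 62: Qd = 571 - 7·62 = 137 and Qs = 6·62 - 40 = 332.
Consumer surplus without the control is ½ · (571/7 - 47) · 242 = 29282/7.
With the floor, consumers buy 137 units at 62, so CS = ½ · (571/7 - 62) · 137 = 18769/14.
Change in consumer surplus = 18769/14 - 29282/7 = -2842.5.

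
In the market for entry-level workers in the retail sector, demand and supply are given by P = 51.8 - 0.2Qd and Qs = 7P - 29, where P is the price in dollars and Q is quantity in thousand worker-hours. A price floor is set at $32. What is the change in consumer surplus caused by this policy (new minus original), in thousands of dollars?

Rearranging demand gives Qd = 259 - 5P. Without the control the market clears where 259 - 5P = 7P - 29, i.e. P* = 24 and Q* = 139.
Because the floor (32) lies above the market-clearing price, it is binding.
At P = 32: Qd = 259 - 5·32 = 99 and Qs = 7·32 - 29 = 195.
Consumer surplus without the control is ½ · (51.8 - 24) · 139 = 1932.1.
With the floor, consumers buy 99 units at 32, so CS = ½ · (51.8 - 32) · 99 = 980.1.
Change in consumer surplus = 980.1 - 1932.1 = -952.

-952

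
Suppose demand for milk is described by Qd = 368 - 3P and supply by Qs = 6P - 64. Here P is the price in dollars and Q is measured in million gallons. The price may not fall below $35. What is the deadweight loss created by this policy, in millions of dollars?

Without the control the market clears where 368 - 3P = 6P - 64, i.e. P* = 48 and Q* = 224.
The floor of 35 is below the equilibrium price 48, so it is not binding; the market clears at P* = 48, Q* = 224.
Since the control does not bind, no trades are prevented and deadweight loss is zero.

0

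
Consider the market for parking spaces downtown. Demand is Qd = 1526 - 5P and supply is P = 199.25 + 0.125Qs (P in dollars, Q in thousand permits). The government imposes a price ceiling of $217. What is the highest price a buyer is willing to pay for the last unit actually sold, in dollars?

Rearranging supply gives Qs = 8P - 1594. Equilibrium: 1526 - 5P = 8P - 1594, so 3120 = 13P and P* = 240, Q* = 326.
Since 217 < 240, the ceiling is binding.
At P = 217: Qd = 1526 - 5·217 = 441 and Qs = 8·217 - 1594 = 142.
Only 142 units reach the market. On the demand curve, the marginal buyer's willingness to pay at Q = 142 is (1526 - 142)/5 = 276.8.

276.8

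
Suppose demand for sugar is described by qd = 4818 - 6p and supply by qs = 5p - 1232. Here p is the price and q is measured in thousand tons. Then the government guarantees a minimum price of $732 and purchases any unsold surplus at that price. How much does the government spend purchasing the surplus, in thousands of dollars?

1465464

Without the control the market clears where 4818 - 6p = 5p - 1232, i.e. p* = 550 and q* = 1518.
Because the floor (732) lies above the market-clearing price, it is binding.
At p = 732: qd = 4818 - 6·732 = 426 and qs = 5·732 - 1232 = 2428.
Surplus = qs - qd = 2002.
Government expenditure = surplus × support price = 2002 × 732 = 1465464.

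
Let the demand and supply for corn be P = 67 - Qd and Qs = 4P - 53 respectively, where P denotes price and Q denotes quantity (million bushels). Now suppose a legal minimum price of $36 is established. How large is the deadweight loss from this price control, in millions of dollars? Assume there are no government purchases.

Rearranging demand gives Qd = 67 - P. Equilibrium: 67 - P = 4P - 53, so 120 = 5P and P* = 24, Q* = 43.
Because the floor (36) lies above the market-clearing price, it is binding.
At P = 36: Qd = 67 - 36 = 31 and Qs = 4·36 - 53 = 91.
Quantity traded falls to 31. At Q = 31 the demand price is 67 - 31 = 36 and the supply price is (53 + 31)/4 = 21.
Deadweight loss = ½ · (36 - 21) · (43 - 31) = ½ · 15 · 12 = 90.

90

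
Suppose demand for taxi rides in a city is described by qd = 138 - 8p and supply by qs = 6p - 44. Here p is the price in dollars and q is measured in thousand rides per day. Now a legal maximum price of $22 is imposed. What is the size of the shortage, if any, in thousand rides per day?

In a free market, 138 - 8p = 6p - 44 gives the equilibrium p* = 13, q* = 34.
Since 22 is above p* = 13, the ceiling does not bind and the free-market outcome prevails.
Since the control does not bind, there is no shortage.

0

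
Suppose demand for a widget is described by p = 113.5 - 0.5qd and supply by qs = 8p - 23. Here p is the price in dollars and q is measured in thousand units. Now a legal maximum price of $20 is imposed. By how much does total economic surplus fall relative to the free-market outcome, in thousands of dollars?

Rearranging demand gives qd = 227 - 2p. Without the control the market clears where 227 - 2p = 8p - 23, i.e. p* = 25 and q* = 177.
The ceiling of 20 is below the equilibrium price 25, so it binds.
At p = 20: qd = 227 - 2·20 = 187 and qs = 8·20 - 23 = 137.
Quantity traded falls to 137. At q = 137 the demand price is (227 - 137)/2 = 45 and the supply price is (23 + 137)/8 = 20.
Deadweight loss = ½ · (45 - 20) · (177 - 137) = ½ · 25 · 40 = 500.

500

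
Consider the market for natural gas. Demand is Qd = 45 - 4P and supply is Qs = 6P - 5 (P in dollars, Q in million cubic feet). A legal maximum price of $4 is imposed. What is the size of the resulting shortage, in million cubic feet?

10

Equilibrium: 45 - 4P = 6P - 5, so 50 = 10P and P* = 5, Q* = 25.
Since 4 < 5, the ceiling is binding.
At P = 4: Qd = 45 - 4·4 = 29 and Qs = 6·4 - 5 = 19.
Shortage = Qd - Qs = 29 - 19 = 10.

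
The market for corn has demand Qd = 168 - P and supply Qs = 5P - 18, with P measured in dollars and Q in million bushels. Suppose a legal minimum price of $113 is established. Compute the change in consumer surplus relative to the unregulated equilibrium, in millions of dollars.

-7872

Equilibrium: 168 - P = 5P - 18, so 186 = 6P and P* = 31, Q* = 137.
Since 113 > 31, the floor is binding.
At P = 113: Qd = 168 - 113 = 55 and Qs = 5·113 - 18 = 547.
Consumer surplus without the control is ½ · (168 - 31) · 137 = 9384.5.
With the floor, consumers buy 55 units at 113, so CS = ½ · (168 - 113) · 55 = 1512.5.
Change in consumer surplus = 1512.5 - 9384.5 = -7872.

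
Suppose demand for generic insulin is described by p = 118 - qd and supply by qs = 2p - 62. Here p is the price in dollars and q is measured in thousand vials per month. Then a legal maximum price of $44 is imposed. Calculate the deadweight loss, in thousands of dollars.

Rearranging demand gives qd = 118 - p. Without the control the market clears where 118 - p = 2p - 62, i.e. p* = 60 and q* = 58.
The ceiling of 44 is below the equilibrium price 60, so it binds.
At p = 44: qd = 118 - 44 = 74 and qs = 2·44 - 62 = 26.
Quantity traded falls to 26. At q = 26 the demand price is 118 - 26 = 92 and the supply price is (62 + 26)/2 = 44.
Deadweight loss = ½ · (92 - 44) · (58 - 26) = ½ · 48 · 32 = 768.

768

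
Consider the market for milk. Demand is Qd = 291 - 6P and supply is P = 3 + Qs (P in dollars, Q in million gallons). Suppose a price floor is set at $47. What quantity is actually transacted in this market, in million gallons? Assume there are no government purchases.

Rearranging supply gives Qs = P - 3. Without the control the market clears where 291 - 6P = P - 3, i.e. P* = 42 and Q* = 39.
Because the floor (47) lies above the market-clearing price, it is binding.
At P = 47: Qd = 291 - 6·47 = 9 and Qs = 47 - 3 = 44.
The quantity actually transacted is the short side, demand: 9.

9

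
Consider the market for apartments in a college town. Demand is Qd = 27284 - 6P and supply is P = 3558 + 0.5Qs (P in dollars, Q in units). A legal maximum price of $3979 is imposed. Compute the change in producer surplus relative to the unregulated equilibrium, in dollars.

Rearranging supply gives Qs = 2P - 7116. In a free market, 27284 - 6P = 2P - 7116 gives the equilibrium P* = 4300, Q* = 1484.
Because the ceiling (3979) lies below the market-clearing price, it is binding.
At P = 3979: Qd = 27284 - 6·3979 = 3410 and Qs = 2·3979 - 7116 = 842.
Producer surplus without the control is ½ · (4300 - 3558) · 1484 = 550564.
With the ceiling, producers sell 842 units at 3979, so PS = ½ · (3979 - 3558) · 842 = 177241.
Change in producer surplus = 177241 - 550564 = -373323.

-373323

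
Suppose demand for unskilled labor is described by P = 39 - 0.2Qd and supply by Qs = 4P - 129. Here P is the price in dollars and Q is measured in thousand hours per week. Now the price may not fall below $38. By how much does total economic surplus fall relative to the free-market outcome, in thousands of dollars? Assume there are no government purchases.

22.5

Rearranging demand gives Qd = 195 - 5P. In a free market, 195 - 5P = 4P - 129 gives the equilibrium P* = 36, Q* = 15.
The floor of 38 is above the equilibrium price 36, so it binds.
At P = 38: Qd = 195 - 5·38 = 5 and Qs = 4·38 - 129 = 23.
Quantity traded falls to 5. At Q = 5 the demand price is (195 - 5)/5 = 38 and the supply price is (129 + 5)/4 = 33.5.
Deadweight loss = ½ · (38 - 33.5) · (15 - 5) = ½ · 4.5 · 10 = 22.5.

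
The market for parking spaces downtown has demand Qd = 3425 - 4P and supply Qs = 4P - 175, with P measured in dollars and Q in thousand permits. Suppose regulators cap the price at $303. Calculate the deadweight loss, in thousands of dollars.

Without the control the market clears where 3425 - 4P = 4P - 175, i.e. P* = 450 and Q* = 1625.
The ceiling of 303 is below the equilibrium price 450, so it binds.
At P = 303: Qd = 3425 - 4·303 = 2213 and Qs = 4·303 - 175 = 1037.
Quantity traded falls to 1037. At Q = 1037 the demand price is (3425 - 1037)/4 = 597 and the supply price is (175 + 1037)/4 = 303.
Deadweight loss = ½ · (597 - 303) · (1625 - 1037) = ½ · 294 · 588 = 86436.

86436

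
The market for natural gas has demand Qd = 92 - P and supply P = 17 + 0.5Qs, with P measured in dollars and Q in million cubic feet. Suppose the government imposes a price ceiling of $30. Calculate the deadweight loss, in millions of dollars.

Rearranging supply gives Qs = 2P - 34. Without the control the market clears where 92 - P = 2P - 34, i.e. P* = 42 and Q* = 50.
Because the ceiling (30) lies below the market-clearing price, it is binding.
At P = 30: Qd = 92 - 30 = 62 and Qs = 2·30 - 34 = 26.
Quantity traded falls to 26. At Q = 26 the demand price is 92 - 26 = 66 and the supply price is (34 + 26)/2 = 30.
Deadweight loss = ½ · (66 - 30) · (50 - 26) = ½ · 36 · 24 = 432.

432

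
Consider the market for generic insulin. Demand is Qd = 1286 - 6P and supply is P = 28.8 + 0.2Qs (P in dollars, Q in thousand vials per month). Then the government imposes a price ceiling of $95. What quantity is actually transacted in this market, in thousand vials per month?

331

Rearranging supply gives Qs = 5P - 144. Setting quantity demanded equal to quantity supplied, 1286 - 6P = 5P - 144, gives P* = 130 and Q* = 506.
Because the ceiling (95) lies below the market-clearing price, it is binding.
At P = 95: Qd = 1286 - 6·95 = 716 and Qs = 5·95 - 144 = 331.
The quantity actually transacted is the short side, supply: 331.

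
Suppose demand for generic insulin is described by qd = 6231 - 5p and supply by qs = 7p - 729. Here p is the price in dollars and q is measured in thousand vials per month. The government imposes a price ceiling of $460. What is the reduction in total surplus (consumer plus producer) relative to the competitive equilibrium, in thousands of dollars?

Setting quantity demanded equal to quantity supplied, 6231 - 5p = 7p - 729, gives p* = 580 and q* = 3331.
Because the ceiling (460) lies below the market-clearing price, it is binding.
At p = 460: qd = 6231 - 5·460 = 3931 and qs = 7·460 - 729 = 2491.
Quantity traded falls to 2491. At q = 2491 the demand price is (6231 - 2491)/5 = 748 and the supply price is (729 + 2491)/7 = 460.
Deadweight loss = ½ · (748 - 460) · (3331 - 2491) = ½ · 288 · 840 = 120960.

120960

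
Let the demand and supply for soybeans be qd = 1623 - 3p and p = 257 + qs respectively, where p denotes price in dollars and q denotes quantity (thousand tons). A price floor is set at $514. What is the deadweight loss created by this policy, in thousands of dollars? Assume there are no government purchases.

Rearranging supply gives qs = p - 257. Setting quantity demanded equal to quantity supplied, 1623 - 3p = p - 257, gives p* = 470 and q* = 213.
The floor of 514 is above the equilibrium price 470, so it binds.
At p = 514: qd = 1623 - 3·514 = 81 and qs = 514 - 257 = 257.
Quantity traded falls to 81. At q = 81 the demand price is (1623 - 81)/3 = 514 and the supply price is 257 + 81 = 338.
Deadweight loss = ½ · (514 - 338) · (213 - 81) = ½ · 176 · 132 = 11616.

11616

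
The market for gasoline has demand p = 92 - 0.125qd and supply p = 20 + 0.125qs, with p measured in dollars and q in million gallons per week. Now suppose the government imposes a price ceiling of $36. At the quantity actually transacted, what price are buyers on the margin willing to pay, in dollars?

76

Rearranging demand gives qd = 736 - 8p; rearranging supply gives qs = 8p - 160. Equilibrium: 736 - 8p = 8p - 160, so 896 = 16p and p* = 56, q* = 288.
Since 36 < 56, the ceiling is binding.
At p = 36: qd = 736 - 8·36 = 448 and qs = 8·36 - 160 = 128.
Only 128 units reach the market. On the demand curve, the marginal buyer's willingness to pay at q = 128 is (736 - 128)/8 = 76.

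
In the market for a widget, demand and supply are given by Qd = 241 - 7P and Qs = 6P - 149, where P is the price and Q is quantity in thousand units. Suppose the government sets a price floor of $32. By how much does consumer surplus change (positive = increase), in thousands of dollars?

-48

In a free market, 241 - 7P = 6P - 149 gives the equilibrium P* = 30, Q* = 31.
The floor of 32 is above the equilibrium price 30, so it binds.
At P = 32: Qd = 241 - 7·32 = 17 and Qs = 6·32 - 149 = 43.
Consumer surplus without the control is ½ · (241/7 - 30) · 31 = 961/14.
With the floor, consumers buy 17 units at 32, so CS = ½ · (241/7 - 32) · 17 = 289/14.
Change in consumer surplus = 289/14 - 961/14 = -48.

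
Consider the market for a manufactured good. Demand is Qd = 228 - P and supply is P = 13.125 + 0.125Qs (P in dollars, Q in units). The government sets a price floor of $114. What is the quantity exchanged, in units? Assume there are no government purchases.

Rearranging supply gives Qs = 8P - 105. Setting quantity demanded equal to quantity supplied, 228 - P = 8P - 105, gives P* = 37 and Q* = 191.
The floor of 114 is above the equilibrium price 37, so it binds.
At P = 114: Qd = 228 - 114 = 114 and Qs = 8·114 - 105 = 807.
The quantity actually transacted is the short side, demand: 114.

114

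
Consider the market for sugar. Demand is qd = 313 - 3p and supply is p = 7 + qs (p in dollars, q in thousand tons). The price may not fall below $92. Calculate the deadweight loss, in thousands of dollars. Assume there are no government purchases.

Rearranging supply gives qs = p - 7. Equilibrium: 313 - 3p = p - 7, so 320 = 4p and p* = 80, q* = 73.
Since 92 > 80, the floor is binding.
At p = 92: qd = 313 - 3·92 = 37 and qs = 92 - 7 = 85.
Quantity traded falls to 37. At q = 37 the demand price is (313 - 37)/3 = 92 and the supply price is 7 + 37 = 44.
Deadweight loss = ½ · (92 - 44) · (73 - 37) = ½ · 48 · 36 = 864.

864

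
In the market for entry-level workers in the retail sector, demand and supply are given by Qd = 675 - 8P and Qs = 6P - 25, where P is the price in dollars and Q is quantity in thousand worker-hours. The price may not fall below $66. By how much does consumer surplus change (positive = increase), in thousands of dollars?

Without the control the market clears where 675 - 8P = 6P - 25, i.e. P* = 50 and Q* = 275.
The floor of 66 is above the equilibrium price 50, so it binds.
At P = 66: Qd = 675 - 8·66 = 147 and Qs = 6·66 - 25 = 371.
Consumer surplus without the control is ½ · (84.375 - 50) · 275 = 4726.5625.
With the floor, consumers buy 147 units at 66, so CS = ½ · (84.375 - 66) · 147 = 1350.5625.
Change in consumer surplus = 1350.5625 - 4726.5625 = -3376.

-3376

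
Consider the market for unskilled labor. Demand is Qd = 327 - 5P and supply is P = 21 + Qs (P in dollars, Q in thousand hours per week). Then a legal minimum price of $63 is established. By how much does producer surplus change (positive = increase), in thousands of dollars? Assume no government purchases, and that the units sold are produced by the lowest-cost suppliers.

-252.5

Rearranging supply gives Qs = P - 21. Setting quantity demanded equal to quantity supplied, 327 - 5P = P - 21, gives P* = 58 and Q* = 37.
Since 63 > 58, the floor is binding.
At P = 63: Qd = 327 - 5·63 = 12 and Qs = 63 - 21 = 42.
Producer surplus without the control is ½ · (58 - 21) · 37 = 684.5.
With the floor, 12 units are sold at 63. The supply price at Q = 12 is 33, so PS = ½ · [(63 - 21) + (63 - 33)] · 12 = 432.
Change in producer surplus = 432 - 684.5 = -252.5.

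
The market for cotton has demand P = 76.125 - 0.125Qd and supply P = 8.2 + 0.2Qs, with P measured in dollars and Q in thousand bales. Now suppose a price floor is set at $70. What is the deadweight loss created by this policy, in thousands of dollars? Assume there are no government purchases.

4160

Rearranging demand gives Qd = 609 - 8P; rearranging supply gives Qs = 5P - 41. In a free market, 609 - 8P = 5P - 41 gives the equilibrium P* = 50, Q* = 209.
Since 70 > 50, the floor is binding.
At P = 70: Qd = 609 - 8·70 = 49 and Qs = 5·70 - 41 = 309.
Quantity traded falls to 49. At Q = 49 the demand price is (609 - 49)/8 = 70 and the supply price is (41 + 49)/5 = 18.
Deadweight loss = ½ · (70 - 18) · (209 - 49) = ½ · 52 · 160 = 4160.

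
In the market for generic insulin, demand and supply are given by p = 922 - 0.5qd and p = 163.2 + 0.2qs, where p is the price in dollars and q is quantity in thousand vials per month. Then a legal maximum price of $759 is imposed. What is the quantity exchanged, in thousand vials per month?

1084

Rearranging demand gives qd = 1844 - 2p; rearranging supply gives qs = 5p - 816. Equilibrium: 1844 - 2p = 5p - 816, so 2660 = 7p and p* = 380, q* = 1084.
Since 759 is above p* = 380, the ceiling does not bind and the free-market outcome prevails.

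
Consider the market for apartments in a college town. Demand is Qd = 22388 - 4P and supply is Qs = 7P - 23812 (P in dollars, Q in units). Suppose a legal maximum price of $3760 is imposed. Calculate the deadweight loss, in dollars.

1863400

Without the control the market clears where 22388 - 4P = 7P - 23812, i.e. P* = 4200 and Q* = 5588.
The ceiling of 3760 is below the equilibrium price 4200, so it binds.
At P = 3760: Qd = 22388 - 4·3760 = 7348 and Qs = 7·3760 - 23812 = 2508.
Quantity traded falls to 2508. At Q = 2508 the demand price is (22388 - 2508)/4 = 4970 and the supply price is (23812 + 2508)/7 = 3760.
Deadweight loss = ½ · (4970 - 3760) · (5588 - 2508) = ½ · 1210 · 3080 = 1863400.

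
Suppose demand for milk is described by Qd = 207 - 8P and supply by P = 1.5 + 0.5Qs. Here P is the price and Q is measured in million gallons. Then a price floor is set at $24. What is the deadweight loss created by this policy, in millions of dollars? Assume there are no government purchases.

Rearranging supply gives Qs = 2P - 3. Setting quantity demanded equal to quantity supplied, 207 - 8P = 2P - 3, gives P* = 21 and Q* = 39.
The floor of 24 is above the equilibrium price 21, so it binds.
At P = 24: Qd = 207 - 8·24 = 15 and Qs = 2·24 - 3 = 45.
Quantity traded falls to 15. At Q = 15 the demand price is (207 - 15)/8 = 24 and the supply price is (3 + 15)/2 = 9.
Deadweight loss = ½ · (24 - 9) · (39 - 15) = ½ · 15 · 24 = 180.

180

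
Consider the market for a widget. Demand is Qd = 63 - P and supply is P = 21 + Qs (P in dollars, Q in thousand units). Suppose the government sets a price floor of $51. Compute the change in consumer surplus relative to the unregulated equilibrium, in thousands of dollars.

-148.5

Rearranging supply gives Qs = P - 21. Setting quantity demanded equal to quantity supplied, 63 - P = P - 21, gives P* = 42 and Q* = 21.
Because the floor (51) lies above the market-clearing price, it is binding.
At P = 51: Qd = 63 - 51 = 12 and Qs = 51 - 21 = 30.
Consumer surplus without the control is ½ · (63 - 42) · 21 = 220.5.
With the floor, consumers buy 12 units at 51, so CS = ½ · (63 - 51) · 12 = 72.
Change in consumer surplus = 72 - 220.5 = -148.5.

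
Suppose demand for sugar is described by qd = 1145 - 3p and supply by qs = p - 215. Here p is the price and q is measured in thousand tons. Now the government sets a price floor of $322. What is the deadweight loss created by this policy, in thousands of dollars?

0

Setting quantity demanded equal to quantity supplied, 1145 - 3p = p - 215, gives p* = 340 and q* = 125.
The floor of 322 is below the equilibrium price 340, so it is not binding; the market clears at p* = 340, q* = 125.
Since the control does not bind, no trades are prevented and deadweight loss is zero.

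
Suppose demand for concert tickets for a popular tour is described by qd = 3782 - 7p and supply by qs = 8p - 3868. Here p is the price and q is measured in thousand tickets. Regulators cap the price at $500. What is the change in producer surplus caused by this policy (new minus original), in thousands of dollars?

Setting quantity demanded equal to quantity supplied, 3782 - 7p = 8p - 3868, gives p* = 510 and q* = 212.
Since 500 < 510, the ceiling is binding.
At p = 500: qd = 3782 - 7·500 = 282 and qs = 8·500 - 3868 = 132.
Producer surplus without the control is ½ · (510 - 483.5) · 212 = 2809.
With the ceiling, producers sell 132 units at 500, so PS = ½ · (500 - 483.5) · 132 = 1089.
Change in producer surplus = 1089 - 2809 = -1720.

-1720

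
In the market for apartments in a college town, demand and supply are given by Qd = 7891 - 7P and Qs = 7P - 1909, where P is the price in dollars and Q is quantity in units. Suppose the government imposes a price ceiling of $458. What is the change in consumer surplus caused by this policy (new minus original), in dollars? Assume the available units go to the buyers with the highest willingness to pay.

108900

In a free market, 7891 - 7P = 7P - 1909 gives the equilibrium P* = 700, Q* = 2991.
The ceiling of 458 is below the equilibrium price 700, so it binds.
At P = 458: Qd = 7891 - 7·458 = 4685 and Qs = 7·458 - 1909 = 1297.
Consumer surplus without the control is ½ · (7891/7 - 700) · 2991 = 8946081/14.
With the ceiling, 1297 units are sold at 458 (assume they go to the highest-value buyers). The demand price at Q = 1297 is 942, so CS = ½ · [(7891/7 - 458) + (942 - 458)] · 1297 = 10470681/14.
Change in consumer surplus = 10470681/14 - 8946081/14 = 108900.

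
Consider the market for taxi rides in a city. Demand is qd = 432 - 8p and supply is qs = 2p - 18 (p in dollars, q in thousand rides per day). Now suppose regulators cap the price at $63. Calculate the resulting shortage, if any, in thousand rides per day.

0

Equilibrium: 432 - 8p = 2p - 18, so 450 = 10p and p* = 45, q* = 72.
The ceiling of 63 is above the equilibrium price 45, so it is not binding; the market clears at p* = 45, q* = 72.
Since the control does not bind, there is no shortage.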